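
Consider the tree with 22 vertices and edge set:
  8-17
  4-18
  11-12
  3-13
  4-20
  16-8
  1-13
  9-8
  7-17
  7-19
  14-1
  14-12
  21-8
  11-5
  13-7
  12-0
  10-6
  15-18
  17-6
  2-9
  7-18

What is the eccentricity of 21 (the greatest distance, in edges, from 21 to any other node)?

9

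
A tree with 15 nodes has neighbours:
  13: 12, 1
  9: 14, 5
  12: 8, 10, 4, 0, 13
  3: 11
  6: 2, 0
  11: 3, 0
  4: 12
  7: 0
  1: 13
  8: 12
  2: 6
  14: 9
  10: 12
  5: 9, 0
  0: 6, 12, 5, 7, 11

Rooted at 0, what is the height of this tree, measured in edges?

3

14 sits deepest: 0-5-9-14 — 3 edges from the root.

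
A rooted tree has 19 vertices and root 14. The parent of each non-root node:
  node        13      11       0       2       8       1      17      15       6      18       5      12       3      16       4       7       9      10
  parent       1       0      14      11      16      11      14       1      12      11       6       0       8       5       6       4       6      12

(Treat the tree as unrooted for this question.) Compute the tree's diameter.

9

Starting from 3, a farthest node is 13 at distance 9.
One longest path: 3 - 8 - 16 - 5 - 6 - 12 - 0 - 11 - 1 - 13.
So the diameter is 9.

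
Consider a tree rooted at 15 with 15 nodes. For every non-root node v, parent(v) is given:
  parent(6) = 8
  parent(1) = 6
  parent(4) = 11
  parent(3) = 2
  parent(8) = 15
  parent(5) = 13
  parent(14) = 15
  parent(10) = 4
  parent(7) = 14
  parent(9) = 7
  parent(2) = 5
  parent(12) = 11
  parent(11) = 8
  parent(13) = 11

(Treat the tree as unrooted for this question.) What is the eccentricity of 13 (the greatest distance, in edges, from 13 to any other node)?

Distances from 13 peak at 6, attained at 9.
13-11-8-15-14-7-9

6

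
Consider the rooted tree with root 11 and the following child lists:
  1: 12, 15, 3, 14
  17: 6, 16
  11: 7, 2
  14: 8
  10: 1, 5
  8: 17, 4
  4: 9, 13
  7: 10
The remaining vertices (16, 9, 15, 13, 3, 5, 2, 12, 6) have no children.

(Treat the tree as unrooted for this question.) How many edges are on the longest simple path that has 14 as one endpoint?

5

Distances from 14 peak at 5, attained at 2.
14 – 1 – 10 – 7 – 11 – 2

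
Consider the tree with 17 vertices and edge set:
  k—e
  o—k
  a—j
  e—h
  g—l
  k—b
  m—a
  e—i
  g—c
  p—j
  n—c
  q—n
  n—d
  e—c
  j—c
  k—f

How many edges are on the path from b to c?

3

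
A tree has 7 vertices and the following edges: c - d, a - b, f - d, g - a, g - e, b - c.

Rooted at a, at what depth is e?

2

Path from a to e: a–g–e, which has 2 edges.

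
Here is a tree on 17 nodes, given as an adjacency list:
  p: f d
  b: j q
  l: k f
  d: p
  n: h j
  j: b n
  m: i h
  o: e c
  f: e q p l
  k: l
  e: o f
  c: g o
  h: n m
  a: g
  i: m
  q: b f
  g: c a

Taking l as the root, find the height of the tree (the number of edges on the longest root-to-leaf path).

8

i sits deepest: l – f – q – b – j – n – h – m – i — 8 edges from the root.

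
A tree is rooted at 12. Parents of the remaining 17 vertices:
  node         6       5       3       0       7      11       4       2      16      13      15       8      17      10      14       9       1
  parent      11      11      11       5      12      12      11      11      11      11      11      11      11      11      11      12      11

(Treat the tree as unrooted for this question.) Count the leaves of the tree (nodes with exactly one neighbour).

15

The leaves are 0, 1, 2, 3, 4, 6, 7, 8, 9, 10, 13, 14, 15, 16, 17.
That is 15 leaves.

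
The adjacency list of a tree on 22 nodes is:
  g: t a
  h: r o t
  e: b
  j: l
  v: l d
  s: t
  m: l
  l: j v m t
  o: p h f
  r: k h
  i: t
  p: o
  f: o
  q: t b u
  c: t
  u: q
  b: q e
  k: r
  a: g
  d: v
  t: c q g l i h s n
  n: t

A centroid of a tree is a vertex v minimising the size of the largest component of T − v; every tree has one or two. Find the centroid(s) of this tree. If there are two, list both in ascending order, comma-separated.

Delete t: the remaining components have sizes 6, 5, 4, 2, 1, 1, 1, 1. Max 6 ≤ 11, so t is a centroid.
Every other node leaves some component of size > 11, so the centroid is unique.

t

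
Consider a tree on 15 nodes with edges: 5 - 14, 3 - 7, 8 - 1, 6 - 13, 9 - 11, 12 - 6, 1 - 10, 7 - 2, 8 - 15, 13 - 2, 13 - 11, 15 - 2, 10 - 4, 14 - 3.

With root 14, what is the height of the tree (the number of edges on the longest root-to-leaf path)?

The longest root-to-leaf path is 14–3–7–2–15–8–1–10–4 (8 edges).

8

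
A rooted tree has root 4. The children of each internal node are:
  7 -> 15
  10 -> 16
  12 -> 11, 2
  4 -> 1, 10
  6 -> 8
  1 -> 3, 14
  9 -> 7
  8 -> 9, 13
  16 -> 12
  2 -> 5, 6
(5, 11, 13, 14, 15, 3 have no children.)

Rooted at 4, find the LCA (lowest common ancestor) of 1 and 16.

Ancestors of 1 (toward the root): 1, 4.
Ancestors of 16: 16, 10, 4.
The deepest node appearing in both lists is 4.

4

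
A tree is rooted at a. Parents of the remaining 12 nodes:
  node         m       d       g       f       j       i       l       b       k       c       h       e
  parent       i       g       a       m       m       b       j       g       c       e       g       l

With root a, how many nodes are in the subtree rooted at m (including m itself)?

7

m's subtree: {m, j, f, l, e, c, k}, size 7.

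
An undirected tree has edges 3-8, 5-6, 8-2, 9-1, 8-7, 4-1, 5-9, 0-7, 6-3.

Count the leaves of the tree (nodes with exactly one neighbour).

3

The leaves are 0, 2, 4.
That is 3 leaves.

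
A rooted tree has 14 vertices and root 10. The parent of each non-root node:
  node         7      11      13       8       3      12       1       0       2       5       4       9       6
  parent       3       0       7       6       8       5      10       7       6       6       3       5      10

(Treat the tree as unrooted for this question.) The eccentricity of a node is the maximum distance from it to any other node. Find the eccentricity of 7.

5

Distances from 7 peak at 5, attained at 9 (12, 1 also at distance 5).
7 – 3 – 8 – 6 – 5 – 9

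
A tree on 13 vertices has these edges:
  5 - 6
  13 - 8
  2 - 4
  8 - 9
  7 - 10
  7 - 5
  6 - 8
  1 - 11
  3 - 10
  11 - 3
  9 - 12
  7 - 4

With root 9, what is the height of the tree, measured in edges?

8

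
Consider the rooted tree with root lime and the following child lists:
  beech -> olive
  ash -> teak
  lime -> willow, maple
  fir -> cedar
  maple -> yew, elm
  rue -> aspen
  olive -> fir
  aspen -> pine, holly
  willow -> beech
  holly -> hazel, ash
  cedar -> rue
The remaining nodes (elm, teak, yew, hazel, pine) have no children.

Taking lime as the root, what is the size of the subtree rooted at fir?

Descendants of fir (including itself): fir, cedar, rue, aspen, pine, holly, ash, hazel, teak. That's 9.

9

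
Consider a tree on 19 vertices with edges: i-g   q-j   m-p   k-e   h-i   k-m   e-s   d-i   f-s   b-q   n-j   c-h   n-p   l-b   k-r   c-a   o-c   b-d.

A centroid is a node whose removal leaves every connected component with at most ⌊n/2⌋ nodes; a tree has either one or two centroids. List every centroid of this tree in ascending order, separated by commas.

If q is removed the pieces have sizes 9, 9, all ≤ ⌊19/2⌋ = 9.
Every other node leaves some component of size > 9, so the centroid is unique.

q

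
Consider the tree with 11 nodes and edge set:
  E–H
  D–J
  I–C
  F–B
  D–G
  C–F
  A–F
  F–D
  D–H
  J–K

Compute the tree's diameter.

5

BFS from K reaches I last, at distance 5; BFS from I confirms no node is farther.
Path: K-J-D-F-C-I.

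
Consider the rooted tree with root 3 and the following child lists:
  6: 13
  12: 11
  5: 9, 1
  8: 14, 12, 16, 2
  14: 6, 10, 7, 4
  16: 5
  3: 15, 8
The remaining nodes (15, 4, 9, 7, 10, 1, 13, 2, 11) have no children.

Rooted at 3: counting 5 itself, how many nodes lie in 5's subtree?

The subtree rooted at 5 contains: 5, 1, 9 — 3 nodes.

3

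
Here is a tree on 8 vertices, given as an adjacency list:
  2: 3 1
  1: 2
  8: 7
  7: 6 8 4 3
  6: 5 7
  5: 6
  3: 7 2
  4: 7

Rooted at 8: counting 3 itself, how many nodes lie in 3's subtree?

Descendants of 3 (including itself): 3, 2, 1. That's 3.

3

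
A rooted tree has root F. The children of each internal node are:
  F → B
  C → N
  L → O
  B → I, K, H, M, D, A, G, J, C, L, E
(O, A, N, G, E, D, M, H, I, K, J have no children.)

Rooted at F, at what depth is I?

Climbing from I to the root: I – B – F. That's 2 steps.

2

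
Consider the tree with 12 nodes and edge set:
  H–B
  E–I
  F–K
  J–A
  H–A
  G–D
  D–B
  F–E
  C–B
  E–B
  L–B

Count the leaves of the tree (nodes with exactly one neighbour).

6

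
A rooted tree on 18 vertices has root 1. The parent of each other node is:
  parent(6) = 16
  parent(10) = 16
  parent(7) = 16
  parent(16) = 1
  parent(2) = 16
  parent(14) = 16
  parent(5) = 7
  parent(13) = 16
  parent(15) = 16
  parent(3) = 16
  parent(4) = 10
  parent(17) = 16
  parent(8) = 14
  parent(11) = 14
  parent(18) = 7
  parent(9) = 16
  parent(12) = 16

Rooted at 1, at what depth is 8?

1–16–14–8 — 3 edges.

3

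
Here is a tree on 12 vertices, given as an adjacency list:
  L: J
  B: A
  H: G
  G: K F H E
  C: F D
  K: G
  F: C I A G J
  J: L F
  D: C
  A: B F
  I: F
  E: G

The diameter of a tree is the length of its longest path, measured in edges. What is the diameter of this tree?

Starting from E, a farthest node is B at distance 4.
One longest path: E - G - F - A - B.
So the diameter is 4.

4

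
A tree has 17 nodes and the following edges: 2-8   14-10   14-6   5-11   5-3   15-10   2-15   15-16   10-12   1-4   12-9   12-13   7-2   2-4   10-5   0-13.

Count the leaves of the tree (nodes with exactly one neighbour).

9

Exactly 9 nodes have a single neighbour: 0, 1, 3, 6, 7, 8, 9, 11, 16.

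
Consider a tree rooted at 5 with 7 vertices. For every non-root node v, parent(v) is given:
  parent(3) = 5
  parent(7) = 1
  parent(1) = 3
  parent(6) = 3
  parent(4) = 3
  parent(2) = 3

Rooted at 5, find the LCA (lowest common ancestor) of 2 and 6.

3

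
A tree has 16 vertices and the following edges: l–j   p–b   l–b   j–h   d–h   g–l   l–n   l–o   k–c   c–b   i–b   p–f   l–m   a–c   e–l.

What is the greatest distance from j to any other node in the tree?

Distances from j peak at 4, attained at f (k, a also at distance 4).
j-l-b-p-f

4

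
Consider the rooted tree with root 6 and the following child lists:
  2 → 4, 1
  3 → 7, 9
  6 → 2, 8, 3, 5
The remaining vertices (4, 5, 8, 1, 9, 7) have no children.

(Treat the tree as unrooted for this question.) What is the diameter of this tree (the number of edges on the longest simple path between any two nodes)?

4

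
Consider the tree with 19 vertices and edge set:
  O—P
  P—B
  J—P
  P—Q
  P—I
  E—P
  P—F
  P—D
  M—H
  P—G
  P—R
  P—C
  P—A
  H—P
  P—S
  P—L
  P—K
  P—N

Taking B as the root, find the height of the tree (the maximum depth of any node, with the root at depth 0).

A deepest node is M, reached by B – P – H – M.
That path has 3 edges, so the height is 3.

3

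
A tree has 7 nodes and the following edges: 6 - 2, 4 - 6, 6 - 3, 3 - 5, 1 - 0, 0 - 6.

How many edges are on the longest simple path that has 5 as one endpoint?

4

Distances from 5 peak at 4, attained at 1.
5–3–6–0–1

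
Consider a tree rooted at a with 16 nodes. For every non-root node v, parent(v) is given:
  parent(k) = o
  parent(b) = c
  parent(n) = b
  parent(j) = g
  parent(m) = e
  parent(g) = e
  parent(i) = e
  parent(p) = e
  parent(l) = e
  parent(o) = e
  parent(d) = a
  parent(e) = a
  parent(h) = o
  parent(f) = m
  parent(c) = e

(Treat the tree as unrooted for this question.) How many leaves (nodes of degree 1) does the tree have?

Exactly 9 nodes have a single neighbour: d, f, h, i, j, k, l, n, p.

9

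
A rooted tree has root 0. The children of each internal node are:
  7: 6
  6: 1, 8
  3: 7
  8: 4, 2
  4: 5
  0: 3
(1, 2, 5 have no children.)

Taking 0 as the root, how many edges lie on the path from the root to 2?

0 – 3 – 7 – 6 – 8 – 2 — 5 edges.

5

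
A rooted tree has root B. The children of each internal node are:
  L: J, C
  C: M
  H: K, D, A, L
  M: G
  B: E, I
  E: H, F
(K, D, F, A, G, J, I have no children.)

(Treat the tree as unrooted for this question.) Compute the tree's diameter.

Starting from G, a farthest node is I at distance 7.
One longest path: G-M-C-L-H-E-B-I.
So the diameter is 7.

7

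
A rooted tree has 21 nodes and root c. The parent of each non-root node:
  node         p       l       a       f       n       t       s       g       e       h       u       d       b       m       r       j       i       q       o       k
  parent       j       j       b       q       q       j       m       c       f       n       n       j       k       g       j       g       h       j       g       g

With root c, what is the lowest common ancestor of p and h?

Path p→root: p j g c; path h→root: h n q j g c.
First common node: j.

j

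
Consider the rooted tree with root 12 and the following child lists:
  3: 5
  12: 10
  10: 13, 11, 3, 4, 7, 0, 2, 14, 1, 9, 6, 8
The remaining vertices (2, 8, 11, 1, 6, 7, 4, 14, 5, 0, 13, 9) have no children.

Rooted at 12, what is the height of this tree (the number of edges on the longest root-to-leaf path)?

3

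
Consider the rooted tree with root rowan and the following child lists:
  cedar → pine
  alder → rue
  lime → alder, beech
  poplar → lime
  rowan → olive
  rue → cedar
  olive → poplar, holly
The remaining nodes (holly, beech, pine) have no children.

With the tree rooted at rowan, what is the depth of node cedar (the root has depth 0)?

6

Climbing from cedar to the root: cedar–rue–alder–lime–poplar–olive–rowan. That's 6 steps.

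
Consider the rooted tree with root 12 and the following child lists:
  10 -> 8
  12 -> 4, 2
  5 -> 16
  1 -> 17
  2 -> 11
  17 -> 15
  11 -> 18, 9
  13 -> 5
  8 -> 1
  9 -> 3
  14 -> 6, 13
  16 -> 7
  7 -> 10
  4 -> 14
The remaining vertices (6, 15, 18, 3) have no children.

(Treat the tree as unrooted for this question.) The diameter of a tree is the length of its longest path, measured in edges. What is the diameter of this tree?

Starting from 15, a farthest node is 3 at distance 15.
One longest path: 15–17–1–8–10–7–16–5–13–14–4–12–2–11–9–3.
So the diameter is 15.

15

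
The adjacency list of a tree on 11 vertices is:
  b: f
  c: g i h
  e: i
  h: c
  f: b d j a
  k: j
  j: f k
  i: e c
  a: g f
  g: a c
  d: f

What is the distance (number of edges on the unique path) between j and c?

4

The path is j - f - a - g - c, which has 4 edges.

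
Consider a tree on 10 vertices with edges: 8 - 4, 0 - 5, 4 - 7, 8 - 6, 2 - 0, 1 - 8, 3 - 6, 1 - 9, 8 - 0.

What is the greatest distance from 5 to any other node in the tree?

Distances from 5 peak at 4, attained at 7 (9, 3 also at distance 4).
5 – 0 – 8 – 4 – 7

4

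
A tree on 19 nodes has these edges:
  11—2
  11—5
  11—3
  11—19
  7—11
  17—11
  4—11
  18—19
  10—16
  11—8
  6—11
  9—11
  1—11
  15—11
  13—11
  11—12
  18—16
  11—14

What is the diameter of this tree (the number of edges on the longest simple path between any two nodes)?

5

BFS from 10 reaches 2 last, at distance 5; BFS from 2 confirms no node is farther.
Path: 10–16–18–19–11–2.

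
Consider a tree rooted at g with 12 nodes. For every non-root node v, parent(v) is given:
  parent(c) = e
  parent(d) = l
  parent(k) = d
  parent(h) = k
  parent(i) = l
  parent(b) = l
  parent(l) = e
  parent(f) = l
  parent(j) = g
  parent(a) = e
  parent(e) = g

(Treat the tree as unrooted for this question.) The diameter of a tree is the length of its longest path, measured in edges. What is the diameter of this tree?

6

BFS from j reaches h last, at distance 6; BFS from h confirms no node is farther.
Path: j – g – e – l – d – k – h.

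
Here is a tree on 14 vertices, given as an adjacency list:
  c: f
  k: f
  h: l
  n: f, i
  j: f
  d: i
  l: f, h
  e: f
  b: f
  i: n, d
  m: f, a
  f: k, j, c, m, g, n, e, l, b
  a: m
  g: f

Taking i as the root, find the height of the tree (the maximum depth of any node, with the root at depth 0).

4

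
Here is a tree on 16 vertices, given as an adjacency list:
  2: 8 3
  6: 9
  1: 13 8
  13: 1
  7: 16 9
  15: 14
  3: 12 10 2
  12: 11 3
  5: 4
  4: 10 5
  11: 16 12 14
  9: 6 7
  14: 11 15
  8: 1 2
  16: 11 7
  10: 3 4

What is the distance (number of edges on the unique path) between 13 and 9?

9

The path is 13 - 1 - 8 - 2 - 3 - 12 - 11 - 16 - 7 - 9, which has 9 edges.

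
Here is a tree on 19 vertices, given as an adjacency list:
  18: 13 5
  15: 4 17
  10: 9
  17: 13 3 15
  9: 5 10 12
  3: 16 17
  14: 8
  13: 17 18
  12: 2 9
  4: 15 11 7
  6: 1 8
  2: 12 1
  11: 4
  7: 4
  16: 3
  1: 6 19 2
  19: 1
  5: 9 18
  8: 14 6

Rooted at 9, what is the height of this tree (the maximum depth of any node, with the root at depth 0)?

7 sits deepest: 9 – 5 – 18 – 13 – 17 – 15 – 4 – 7 — 7 edges from the root.

7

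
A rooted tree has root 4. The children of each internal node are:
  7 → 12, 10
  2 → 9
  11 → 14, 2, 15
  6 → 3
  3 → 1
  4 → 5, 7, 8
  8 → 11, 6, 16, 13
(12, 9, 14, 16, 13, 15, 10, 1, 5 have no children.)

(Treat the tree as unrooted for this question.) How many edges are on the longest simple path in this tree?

Starting from 9, a farthest node is 1 at distance 6.
One longest path: 9–2–11–8–6–3–1.
So the diameter is 6.

6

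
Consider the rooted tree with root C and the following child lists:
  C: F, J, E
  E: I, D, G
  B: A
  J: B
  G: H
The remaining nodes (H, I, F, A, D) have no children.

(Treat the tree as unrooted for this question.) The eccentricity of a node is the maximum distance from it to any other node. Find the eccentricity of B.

5

A farthest node from B is H.
The path B-J-C-E-G-H has 5 edges.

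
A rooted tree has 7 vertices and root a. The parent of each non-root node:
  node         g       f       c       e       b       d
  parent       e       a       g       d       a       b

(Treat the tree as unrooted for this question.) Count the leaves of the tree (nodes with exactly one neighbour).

Degree-1 nodes: c, f — 2 of them.

2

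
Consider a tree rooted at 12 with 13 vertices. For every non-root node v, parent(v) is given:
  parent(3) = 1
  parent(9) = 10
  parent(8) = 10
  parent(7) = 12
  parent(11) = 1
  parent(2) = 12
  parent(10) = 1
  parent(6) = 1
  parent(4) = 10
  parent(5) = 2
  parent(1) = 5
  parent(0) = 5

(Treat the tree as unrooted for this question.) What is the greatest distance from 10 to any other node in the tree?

Distances from 10 peak at 5, attained at 7.
10-1-5-2-12-7

5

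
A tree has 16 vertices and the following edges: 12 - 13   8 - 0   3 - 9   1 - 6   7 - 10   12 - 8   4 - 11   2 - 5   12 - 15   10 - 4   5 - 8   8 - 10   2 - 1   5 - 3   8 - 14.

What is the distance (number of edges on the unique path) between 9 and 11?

The path is 9–3–5–8–10–4–11, which has 6 edges.

6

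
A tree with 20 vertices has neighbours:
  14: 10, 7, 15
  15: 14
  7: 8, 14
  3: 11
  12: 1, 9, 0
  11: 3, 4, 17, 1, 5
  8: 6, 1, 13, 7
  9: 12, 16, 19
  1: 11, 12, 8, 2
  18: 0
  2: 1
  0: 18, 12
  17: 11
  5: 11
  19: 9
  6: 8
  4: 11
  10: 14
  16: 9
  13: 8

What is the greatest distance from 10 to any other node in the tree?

7

The node farthest from 10 is 16 (19, 18 also at distance 7), via 10-14-7-8-1-12-9-16 — 7 edges.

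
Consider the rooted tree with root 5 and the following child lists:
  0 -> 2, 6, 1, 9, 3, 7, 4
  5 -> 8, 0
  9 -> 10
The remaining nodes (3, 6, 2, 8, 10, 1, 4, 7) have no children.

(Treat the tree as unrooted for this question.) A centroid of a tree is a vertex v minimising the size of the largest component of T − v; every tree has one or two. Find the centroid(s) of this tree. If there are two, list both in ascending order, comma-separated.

If 0 is removed the pieces have sizes 2, 2, 1, 1, 1, 1, 1, 1, all ≤ ⌊11/2⌋ = 5.
Every other node leaves some component of size > 5, so the centroid is unique.

0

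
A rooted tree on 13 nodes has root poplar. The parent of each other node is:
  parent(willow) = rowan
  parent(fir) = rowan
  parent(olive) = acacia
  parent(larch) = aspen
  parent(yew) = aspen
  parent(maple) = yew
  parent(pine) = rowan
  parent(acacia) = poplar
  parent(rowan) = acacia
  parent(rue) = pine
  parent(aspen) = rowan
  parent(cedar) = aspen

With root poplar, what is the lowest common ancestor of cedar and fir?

rowan

Ancestors of cedar (toward the root): cedar, aspen, rowan, acacia, poplar.
Ancestors of fir: fir, rowan, acacia, poplar.
The deepest node appearing in both lists is rowan.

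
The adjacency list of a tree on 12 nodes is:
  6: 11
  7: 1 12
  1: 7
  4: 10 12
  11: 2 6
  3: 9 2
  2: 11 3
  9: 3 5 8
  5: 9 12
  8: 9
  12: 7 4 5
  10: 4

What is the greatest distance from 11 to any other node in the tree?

A farthest node from 11 is 10 (1 also at distance 7).
The path 11–2–3–9–5–12–4–10 has 7 edges.

7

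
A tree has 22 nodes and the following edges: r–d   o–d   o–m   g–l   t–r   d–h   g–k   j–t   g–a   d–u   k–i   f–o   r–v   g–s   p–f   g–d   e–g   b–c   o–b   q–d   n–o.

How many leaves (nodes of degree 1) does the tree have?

Exactly 14 nodes have a single neighbour: a, c, e, h, i, j, l, m, n, p, q, s, u, v.

14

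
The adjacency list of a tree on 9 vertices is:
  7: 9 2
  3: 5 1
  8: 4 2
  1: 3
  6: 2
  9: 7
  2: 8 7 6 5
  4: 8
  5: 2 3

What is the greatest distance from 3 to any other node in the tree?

Distances from 3 peak at 4, attained at 9 (4 also at distance 4).
3–5–2–7–9

4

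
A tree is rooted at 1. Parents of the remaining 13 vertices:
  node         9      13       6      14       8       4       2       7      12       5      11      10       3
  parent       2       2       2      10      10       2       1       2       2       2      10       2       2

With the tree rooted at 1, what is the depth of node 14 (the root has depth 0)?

3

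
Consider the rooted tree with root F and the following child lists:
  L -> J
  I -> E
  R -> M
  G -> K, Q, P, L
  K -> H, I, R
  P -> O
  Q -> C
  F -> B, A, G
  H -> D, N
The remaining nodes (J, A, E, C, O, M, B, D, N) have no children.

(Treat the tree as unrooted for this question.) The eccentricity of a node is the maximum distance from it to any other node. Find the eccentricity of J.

The node farthest from J is M (E, D, N also at distance 5), via J–L–G–K–R–M — 5 edges.

5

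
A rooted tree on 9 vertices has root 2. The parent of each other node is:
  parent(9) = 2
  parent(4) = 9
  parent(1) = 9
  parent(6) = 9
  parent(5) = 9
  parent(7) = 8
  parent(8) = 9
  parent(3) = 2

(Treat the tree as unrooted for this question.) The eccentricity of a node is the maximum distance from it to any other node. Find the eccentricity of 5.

The node farthest from 5 is 7 (3 also at distance 3), via 5 – 9 – 8 – 7 — 3 edges.

3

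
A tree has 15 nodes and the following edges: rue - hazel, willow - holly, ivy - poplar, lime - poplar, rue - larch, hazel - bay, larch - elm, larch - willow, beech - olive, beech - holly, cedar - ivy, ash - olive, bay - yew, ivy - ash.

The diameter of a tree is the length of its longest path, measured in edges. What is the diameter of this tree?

A longest path is lime - poplar - ivy - ash - olive - beech - holly - willow - larch - rue - hazel - bay - yew, with 12 edges.

12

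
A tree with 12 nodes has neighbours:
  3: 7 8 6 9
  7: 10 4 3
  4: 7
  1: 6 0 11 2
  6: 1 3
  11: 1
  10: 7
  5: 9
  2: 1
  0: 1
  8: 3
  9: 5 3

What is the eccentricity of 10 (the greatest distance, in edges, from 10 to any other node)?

5

Distances from 10 peak at 5, attained at 2 (0, 11 also at distance 5).
10–7–3–6–1–2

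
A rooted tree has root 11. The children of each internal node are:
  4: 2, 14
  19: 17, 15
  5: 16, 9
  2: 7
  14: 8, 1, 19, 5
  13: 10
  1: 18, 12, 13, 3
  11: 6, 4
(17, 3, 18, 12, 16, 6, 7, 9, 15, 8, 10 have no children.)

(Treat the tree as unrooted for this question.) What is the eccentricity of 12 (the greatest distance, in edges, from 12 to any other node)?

5

A farthest node from 12 is 7 (6 also at distance 5).
The path 12-1-14-4-2-7 has 5 edges.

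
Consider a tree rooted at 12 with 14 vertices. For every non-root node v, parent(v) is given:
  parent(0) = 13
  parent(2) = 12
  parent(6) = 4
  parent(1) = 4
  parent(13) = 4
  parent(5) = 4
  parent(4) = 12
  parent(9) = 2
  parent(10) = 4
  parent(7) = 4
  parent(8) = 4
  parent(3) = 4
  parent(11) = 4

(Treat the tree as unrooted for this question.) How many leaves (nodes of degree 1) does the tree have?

10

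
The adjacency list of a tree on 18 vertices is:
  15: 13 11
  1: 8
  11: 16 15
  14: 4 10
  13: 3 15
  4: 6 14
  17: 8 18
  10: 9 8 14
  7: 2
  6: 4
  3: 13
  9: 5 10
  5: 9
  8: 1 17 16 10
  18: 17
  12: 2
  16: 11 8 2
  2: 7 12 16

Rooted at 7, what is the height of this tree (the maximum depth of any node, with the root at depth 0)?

6 sits deepest: 7 → 2 → 16 → 8 → 10 → 14 → 4 → 6 — 7 edges from the root.

7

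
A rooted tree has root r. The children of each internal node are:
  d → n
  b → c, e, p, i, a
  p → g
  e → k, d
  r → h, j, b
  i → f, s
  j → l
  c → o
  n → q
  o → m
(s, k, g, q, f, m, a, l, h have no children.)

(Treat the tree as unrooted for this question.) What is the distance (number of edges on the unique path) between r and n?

Walking from r: r–b–e–d–n. Length 4.

4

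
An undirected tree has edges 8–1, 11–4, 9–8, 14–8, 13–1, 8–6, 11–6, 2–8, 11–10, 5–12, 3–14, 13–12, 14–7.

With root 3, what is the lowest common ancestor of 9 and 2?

9's ancestor chain is 9, 8, 14, 3 and 2's is 2, 8, 14, 3; they first meet at 8.

8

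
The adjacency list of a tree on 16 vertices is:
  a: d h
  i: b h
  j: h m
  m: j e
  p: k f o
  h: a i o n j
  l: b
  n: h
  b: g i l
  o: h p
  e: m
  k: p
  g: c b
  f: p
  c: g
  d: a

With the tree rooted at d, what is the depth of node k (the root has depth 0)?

Path from d to k: d–a–h–o–p–k, which has 5 edges.

5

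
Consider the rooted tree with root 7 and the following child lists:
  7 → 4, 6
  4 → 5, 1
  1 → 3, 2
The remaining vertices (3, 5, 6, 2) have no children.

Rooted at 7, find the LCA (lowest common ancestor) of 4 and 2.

Path 4→root: 4 7; path 2→root: 2 1 4 7.
First common node: 4.

4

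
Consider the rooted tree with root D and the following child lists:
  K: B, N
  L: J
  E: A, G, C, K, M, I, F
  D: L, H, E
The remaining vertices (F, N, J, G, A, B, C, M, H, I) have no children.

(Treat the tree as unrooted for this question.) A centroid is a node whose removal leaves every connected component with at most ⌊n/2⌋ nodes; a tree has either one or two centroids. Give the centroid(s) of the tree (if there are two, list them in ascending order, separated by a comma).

If E is removed the pieces have sizes 4, 3, 1, 1, 1, 1, 1, 1, all ≤ ⌊14/2⌋ = 7.
Every other node leaves some component of size > 7, so the centroid is unique.

E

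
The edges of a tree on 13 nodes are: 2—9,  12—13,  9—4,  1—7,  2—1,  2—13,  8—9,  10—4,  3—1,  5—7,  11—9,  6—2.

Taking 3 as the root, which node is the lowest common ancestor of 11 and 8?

Path 11→root: 11 9 2 1 3; path 8→root: 8 9 2 1 3.
First common node: 9.

9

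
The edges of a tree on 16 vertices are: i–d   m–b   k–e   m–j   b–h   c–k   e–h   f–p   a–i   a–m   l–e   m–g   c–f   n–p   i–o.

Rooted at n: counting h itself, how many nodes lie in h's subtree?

The subtree rooted at h contains: h, b, m, a, g, j, i, o, d — 9 nodes.

9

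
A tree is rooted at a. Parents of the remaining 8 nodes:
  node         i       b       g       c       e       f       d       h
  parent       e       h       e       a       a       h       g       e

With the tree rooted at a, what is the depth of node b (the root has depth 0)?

3

a – e – h – b — 3 edges.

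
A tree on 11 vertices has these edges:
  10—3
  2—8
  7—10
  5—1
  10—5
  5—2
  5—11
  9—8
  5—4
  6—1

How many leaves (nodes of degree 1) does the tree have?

6

The leaves are 3, 4, 6, 7, 9, 11.
That is 6 leaves.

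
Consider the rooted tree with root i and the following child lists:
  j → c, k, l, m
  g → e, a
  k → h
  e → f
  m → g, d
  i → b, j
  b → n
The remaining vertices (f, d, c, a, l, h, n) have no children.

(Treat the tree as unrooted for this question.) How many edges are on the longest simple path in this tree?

7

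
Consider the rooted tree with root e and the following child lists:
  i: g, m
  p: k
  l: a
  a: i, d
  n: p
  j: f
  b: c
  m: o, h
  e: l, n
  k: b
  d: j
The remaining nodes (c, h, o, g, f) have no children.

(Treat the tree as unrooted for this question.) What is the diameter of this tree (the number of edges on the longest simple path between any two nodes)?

10

Starting from f, a farthest node is c at distance 10.
One longest path: f - j - d - a - l - e - n - p - k - b - c.
So the diameter is 10.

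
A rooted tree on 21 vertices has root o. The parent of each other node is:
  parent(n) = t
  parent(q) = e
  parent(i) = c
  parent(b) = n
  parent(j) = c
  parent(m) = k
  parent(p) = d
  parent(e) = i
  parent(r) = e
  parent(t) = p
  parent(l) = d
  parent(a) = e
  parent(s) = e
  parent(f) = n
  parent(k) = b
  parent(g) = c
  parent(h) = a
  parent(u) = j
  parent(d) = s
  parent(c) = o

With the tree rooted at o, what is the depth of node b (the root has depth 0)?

o – c – i – e – s – d – p – t – n – b — 9 edges.

9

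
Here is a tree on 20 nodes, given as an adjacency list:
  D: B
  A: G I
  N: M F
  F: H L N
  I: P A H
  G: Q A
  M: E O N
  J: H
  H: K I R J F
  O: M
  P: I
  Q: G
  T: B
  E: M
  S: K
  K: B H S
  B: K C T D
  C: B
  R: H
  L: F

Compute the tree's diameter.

8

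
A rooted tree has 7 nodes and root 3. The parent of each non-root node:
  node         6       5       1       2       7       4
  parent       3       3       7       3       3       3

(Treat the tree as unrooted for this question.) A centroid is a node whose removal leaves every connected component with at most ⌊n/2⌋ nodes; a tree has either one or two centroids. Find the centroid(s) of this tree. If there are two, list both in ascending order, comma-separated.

3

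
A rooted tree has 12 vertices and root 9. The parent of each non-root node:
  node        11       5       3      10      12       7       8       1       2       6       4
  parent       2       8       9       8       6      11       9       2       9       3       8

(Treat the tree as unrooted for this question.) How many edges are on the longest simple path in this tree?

A longest path is 12 - 6 - 3 - 9 - 2 - 11 - 7, with 6 edges.

6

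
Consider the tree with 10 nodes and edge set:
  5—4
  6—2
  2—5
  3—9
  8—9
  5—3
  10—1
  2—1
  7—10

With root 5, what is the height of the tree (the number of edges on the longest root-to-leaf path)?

A deepest node is 7, reached by 5 → 2 → 1 → 10 → 7.
That path has 4 edges, so the height is 4.

4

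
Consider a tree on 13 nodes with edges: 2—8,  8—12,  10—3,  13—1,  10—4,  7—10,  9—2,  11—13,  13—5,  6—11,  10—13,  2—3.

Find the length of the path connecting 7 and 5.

The path is 7 – 10 – 13 – 5, which has 3 edges.

3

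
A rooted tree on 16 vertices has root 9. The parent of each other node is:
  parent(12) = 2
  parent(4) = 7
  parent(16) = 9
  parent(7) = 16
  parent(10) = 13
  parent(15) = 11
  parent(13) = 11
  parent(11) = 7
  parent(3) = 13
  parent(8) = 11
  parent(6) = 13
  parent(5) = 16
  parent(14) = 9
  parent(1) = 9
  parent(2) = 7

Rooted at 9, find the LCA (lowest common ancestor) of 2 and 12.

2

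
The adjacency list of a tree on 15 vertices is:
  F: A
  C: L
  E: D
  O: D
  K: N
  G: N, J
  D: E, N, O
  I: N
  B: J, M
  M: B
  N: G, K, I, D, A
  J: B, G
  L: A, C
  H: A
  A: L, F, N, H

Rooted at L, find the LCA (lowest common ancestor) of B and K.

Path B→root: B J G N A L; path K→root: K N A L.
First common node: N.

N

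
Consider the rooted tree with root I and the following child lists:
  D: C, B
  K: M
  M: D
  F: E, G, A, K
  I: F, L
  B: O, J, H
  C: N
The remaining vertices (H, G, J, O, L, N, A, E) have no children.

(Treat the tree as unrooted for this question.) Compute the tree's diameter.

BFS from L reaches H last, at distance 7; BFS from H confirms no node is farther.
Path: L - I - F - K - M - D - B - H.

7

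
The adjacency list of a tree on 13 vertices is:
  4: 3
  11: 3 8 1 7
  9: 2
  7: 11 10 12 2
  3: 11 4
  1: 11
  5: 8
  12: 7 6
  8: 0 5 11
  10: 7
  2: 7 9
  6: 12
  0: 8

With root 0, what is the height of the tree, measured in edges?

The longest root-to-leaf path is 0 → 8 → 11 → 7 → 2 → 9 (5 edges).

5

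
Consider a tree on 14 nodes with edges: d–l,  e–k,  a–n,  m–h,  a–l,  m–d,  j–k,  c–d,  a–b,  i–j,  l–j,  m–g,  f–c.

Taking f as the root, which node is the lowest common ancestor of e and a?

e's ancestor chain is e, k, j, l, d, c, f and a's is a, l, d, c, f; they first meet at l.

l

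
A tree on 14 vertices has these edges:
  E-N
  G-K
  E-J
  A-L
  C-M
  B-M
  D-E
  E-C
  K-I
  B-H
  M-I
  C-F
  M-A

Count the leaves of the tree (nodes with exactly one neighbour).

Degree-1 nodes: D, F, G, H, J, L, N — 7 of them.

7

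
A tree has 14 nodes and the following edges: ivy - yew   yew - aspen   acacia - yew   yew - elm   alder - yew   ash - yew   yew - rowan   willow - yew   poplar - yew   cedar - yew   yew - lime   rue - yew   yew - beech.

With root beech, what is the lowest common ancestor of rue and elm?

yew

rue's ancestor chain is rue, yew, beech and elm's is elm, yew, beech; they first meet at yew.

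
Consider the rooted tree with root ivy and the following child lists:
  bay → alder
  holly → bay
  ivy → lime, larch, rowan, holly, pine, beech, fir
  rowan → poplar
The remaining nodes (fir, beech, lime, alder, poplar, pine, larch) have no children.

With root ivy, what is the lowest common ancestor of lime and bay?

Ancestors of lime (toward the root): lime, ivy.
Ancestors of bay: bay, holly, ivy.
The deepest node appearing in both lists is ivy.

ivy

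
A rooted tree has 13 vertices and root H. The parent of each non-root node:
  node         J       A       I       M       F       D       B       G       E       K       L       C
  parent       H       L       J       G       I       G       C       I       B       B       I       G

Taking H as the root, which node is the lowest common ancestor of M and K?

G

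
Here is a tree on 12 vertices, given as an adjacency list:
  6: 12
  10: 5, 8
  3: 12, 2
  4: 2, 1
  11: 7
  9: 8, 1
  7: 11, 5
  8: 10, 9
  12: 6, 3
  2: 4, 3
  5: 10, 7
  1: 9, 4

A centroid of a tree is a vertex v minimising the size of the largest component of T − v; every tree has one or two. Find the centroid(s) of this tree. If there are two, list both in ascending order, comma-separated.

1, 9

Delete 1: the remaining components have sizes 6, 5. Max 6 ≤ 6, so 1 is a centroid.
9 is adjacent to 1 and is also a centroid (the largest component after removing it is likewise 6).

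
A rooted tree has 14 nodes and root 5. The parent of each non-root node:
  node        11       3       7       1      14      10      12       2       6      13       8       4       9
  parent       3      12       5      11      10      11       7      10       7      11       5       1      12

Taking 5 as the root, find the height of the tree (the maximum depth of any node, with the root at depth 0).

4 sits deepest: 5–7–12–3–11–1–4 — 6 edges from the root.

6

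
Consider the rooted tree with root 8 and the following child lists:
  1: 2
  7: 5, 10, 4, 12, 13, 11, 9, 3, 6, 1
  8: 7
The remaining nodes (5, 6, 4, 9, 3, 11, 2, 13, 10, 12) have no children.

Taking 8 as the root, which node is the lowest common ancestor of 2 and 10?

7

Path 2→root: 2 1 7 8; path 10→root: 10 7 8.
First common node: 7.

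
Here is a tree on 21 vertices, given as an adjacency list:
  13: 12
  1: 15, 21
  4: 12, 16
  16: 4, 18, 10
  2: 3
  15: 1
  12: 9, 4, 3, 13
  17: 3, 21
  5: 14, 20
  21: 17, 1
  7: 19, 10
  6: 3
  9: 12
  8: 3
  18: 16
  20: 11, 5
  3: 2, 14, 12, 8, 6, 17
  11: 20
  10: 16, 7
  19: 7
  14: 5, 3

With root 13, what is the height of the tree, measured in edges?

6

The longest root-to-leaf path is 13–12–3–17–21–1–15 (6 edges).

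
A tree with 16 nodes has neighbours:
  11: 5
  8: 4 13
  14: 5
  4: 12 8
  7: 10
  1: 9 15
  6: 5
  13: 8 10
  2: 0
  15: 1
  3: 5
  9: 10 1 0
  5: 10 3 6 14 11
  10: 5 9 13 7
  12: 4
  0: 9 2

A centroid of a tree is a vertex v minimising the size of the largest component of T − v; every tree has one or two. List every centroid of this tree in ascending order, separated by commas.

Delete 10: the remaining components have sizes 5, 5, 4, 1. Max 5 ≤ 8, so 10 is a centroid.
No neighbour of 10 does as well, so 10 is the unique centroid.

10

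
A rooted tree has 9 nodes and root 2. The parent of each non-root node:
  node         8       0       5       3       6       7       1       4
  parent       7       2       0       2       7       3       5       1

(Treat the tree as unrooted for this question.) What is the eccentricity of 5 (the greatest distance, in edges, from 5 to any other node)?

5

Distances from 5 peak at 5, attained at 8 (6 also at distance 5).
5-0-2-3-7-8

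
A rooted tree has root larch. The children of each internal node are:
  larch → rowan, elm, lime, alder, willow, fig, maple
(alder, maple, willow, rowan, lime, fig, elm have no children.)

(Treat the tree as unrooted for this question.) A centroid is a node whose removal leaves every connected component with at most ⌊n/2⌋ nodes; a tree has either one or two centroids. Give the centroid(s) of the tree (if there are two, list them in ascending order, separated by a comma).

Delete larch: the remaining components have sizes 1, 1, 1, 1, 1, 1, 1. Max 1 ≤ 4, so larch is a centroid.
Every other node leaves some component of size > 4, so the centroid is unique.

larch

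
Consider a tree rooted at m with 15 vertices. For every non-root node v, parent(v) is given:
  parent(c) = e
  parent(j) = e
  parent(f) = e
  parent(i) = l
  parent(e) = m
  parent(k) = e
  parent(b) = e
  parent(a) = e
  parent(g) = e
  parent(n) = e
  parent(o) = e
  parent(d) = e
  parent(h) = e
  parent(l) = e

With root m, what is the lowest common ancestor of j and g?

e

Path j→root: j e m; path g→root: g e m.
First common node: e.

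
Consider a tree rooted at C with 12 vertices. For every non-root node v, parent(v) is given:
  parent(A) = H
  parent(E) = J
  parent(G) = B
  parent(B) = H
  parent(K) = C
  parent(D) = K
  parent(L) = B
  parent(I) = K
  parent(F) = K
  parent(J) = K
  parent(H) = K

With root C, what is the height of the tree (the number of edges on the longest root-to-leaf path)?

The longest root-to-leaf path is C-K-H-B-L (4 edges).

4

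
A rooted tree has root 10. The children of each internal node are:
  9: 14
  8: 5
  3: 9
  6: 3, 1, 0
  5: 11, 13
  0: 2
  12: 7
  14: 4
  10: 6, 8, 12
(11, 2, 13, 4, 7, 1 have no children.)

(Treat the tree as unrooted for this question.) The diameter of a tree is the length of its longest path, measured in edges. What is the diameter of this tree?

A longest path is 4 - 14 - 9 - 3 - 6 - 10 - 8 - 5 - 11, with 8 edges.

8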